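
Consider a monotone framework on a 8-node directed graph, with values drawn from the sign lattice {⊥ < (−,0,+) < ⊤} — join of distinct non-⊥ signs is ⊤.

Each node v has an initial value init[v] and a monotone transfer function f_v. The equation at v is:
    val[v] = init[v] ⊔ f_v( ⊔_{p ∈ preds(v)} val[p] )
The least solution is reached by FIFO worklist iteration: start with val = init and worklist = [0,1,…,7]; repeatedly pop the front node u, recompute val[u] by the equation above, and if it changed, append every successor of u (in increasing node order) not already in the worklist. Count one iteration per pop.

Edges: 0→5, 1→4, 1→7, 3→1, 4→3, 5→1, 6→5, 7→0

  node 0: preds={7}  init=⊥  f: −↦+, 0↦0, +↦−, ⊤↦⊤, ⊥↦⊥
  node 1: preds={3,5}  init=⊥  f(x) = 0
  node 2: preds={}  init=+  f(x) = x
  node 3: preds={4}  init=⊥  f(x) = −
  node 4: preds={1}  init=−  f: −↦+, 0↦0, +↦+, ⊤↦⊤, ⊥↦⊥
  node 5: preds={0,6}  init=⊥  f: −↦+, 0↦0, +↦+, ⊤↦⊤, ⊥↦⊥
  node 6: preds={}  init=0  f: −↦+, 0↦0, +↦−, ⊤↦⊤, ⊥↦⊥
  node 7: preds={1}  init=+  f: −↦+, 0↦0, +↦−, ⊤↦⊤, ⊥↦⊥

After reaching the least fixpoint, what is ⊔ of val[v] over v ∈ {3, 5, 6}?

⊤

Trace (12 dequeues):
  [1] u=0 | in + | out − | prev ⊥ | push {}
  [2] u=1 | in ⊥ | out 0 | prev ⊥ | push {}
  [3] u=2 | in ⊥ | out + | ==
  [4] u=3 | in − | out − | prev ⊥ | push {1}
  [5] u=4 | in 0 | out ⊤ | prev − | push {3}
  [6] u=5 | in ⊤ | out ⊤ | prev ⊥ | push {}
  [7] u=6 | in ⊥ | out 0 | ==
  [8] u=7 | in 0 | out ⊤ | prev + | push {0}
  [9] u=1 | in ⊤ | out 0 | ==
  [10] u=3 | in ⊤ | out − | ==
  [11] u=0 | in ⊤ | out ⊤ | prev − | push {5}
  [12] u=5 | in ⊤ | out ⊤ | ==

Converged values:
  [0] ⊤
  [1] 0
  [2] +
  [3] −
  [4] ⊤
  [5] ⊤
  [6] 0
  [7] ⊤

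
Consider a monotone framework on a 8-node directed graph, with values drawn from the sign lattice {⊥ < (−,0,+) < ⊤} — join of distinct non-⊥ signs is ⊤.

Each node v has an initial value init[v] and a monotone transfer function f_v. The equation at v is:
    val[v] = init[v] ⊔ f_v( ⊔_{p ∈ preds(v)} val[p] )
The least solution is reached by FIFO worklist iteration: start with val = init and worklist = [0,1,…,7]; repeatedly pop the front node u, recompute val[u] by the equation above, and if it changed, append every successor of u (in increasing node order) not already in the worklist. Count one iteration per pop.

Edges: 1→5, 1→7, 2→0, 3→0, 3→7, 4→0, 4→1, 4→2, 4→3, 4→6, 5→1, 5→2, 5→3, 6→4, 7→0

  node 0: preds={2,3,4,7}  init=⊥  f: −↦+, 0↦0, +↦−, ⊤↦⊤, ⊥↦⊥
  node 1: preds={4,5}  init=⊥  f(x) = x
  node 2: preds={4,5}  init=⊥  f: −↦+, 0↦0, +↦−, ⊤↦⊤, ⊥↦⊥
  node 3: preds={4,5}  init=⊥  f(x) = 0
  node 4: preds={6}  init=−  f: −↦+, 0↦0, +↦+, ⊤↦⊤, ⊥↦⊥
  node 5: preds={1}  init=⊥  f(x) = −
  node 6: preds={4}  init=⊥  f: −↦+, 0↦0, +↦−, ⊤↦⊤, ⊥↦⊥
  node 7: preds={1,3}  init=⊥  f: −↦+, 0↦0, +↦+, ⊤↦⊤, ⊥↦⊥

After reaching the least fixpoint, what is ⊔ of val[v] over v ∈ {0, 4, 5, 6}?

Iteration log — 22 steps:
  step 1. node 0  ⊔preds=−  new=+  old=⊥  +wl: 
  step 2. node 1  ⊔preds=−  new=−  old=⊥  +wl: 
  step 3. node 2  ⊔preds=−  new=+  old=⊥  +wl: 0
  step 4. node 3  ⊔preds=−  new=0  old=⊥  +wl: 
  step 5. node 4  ⊔preds=⊥  new=−  stable
  step 6. node 5  ⊔preds=−  new=−  old=⊥  +wl: 1,2,3
  step 7. node 6  ⊔preds=−  new=+  old=⊥  +wl: 4
  step 8. node 7  ⊔preds=⊤  new=⊤  old=⊥  +wl: 
  step 9. node 0  ⊔preds=⊤  new=⊤  old=+  +wl: 
  step 10. node 1  ⊔preds=−  new=−  stable
  step 11. node 2  ⊔preds=−  new=+  stable
  step 12. node 3  ⊔preds=−  new=0  stable
  step 13. node 4  ⊔preds=+  new=⊤  old=−  +wl: 0,1,2,3,6
  step 14. node 0  ⊔preds=⊤  new=⊤  stable
  step 15. node 1  ⊔preds=⊤  new=⊤  old=−  +wl: 5,7
  step 16. node 2  ⊔preds=⊤  new=⊤  old=+  +wl: 0
  step 17. node 3  ⊔preds=⊤  new=0  stable
  step 18. node 6  ⊔preds=⊤  new=⊤  old=+  +wl: 4
  step 19. node 5  ⊔preds=⊤  new=−  stable
  step 20. node 7  ⊔preds=⊤  new=⊤  stable
  step 21. node 0  ⊔preds=⊤  new=⊤  stable
  step 22. node 4  ⊔preds=⊤  new=⊤  stable

Least fixpoint reached:
  node 0: ⊤
  node 1: ⊤
  node 2: ⊤
  node 3: 0
  node 4: ⊤
  node 5: −
  node 6: ⊤
  node 7: ⊤

⊤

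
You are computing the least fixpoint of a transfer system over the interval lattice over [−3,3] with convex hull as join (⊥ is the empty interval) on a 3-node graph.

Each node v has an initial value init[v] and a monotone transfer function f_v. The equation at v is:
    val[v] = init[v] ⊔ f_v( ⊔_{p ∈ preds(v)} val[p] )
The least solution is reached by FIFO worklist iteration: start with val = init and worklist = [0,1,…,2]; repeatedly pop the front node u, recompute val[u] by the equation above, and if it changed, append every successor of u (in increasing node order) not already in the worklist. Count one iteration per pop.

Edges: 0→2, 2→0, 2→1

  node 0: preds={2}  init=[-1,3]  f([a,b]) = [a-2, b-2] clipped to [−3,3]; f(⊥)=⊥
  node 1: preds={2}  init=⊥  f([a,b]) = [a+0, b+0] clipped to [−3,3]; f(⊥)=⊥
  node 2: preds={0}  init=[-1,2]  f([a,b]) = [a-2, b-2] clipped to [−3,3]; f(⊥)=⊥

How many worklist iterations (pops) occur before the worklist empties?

5

Iteration log — 5 steps:
  step 1. node 0  ⊔preds=[-1,2]  new=[-3,3]  old=[-1,3]  +wl: 
  step 2. node 1  ⊔preds=[-1,2]  new=[-1,2]  old=⊥  +wl: 
  step 3. node 2  ⊔preds=[-3,3]  new=[-3,2]  old=[-1,2]  +wl: 0,1
  step 4. node 0  ⊔preds=[-3,2]  new=[-3,3]  stable
  step 5. node 1  ⊔preds=[-3,2]  new=[-3,2]  old=[-1,2]  +wl: 

Least fixpoint reached:
  node 0: [-3,3]
  node 1: [-3,2]
  node 2: [-3,2]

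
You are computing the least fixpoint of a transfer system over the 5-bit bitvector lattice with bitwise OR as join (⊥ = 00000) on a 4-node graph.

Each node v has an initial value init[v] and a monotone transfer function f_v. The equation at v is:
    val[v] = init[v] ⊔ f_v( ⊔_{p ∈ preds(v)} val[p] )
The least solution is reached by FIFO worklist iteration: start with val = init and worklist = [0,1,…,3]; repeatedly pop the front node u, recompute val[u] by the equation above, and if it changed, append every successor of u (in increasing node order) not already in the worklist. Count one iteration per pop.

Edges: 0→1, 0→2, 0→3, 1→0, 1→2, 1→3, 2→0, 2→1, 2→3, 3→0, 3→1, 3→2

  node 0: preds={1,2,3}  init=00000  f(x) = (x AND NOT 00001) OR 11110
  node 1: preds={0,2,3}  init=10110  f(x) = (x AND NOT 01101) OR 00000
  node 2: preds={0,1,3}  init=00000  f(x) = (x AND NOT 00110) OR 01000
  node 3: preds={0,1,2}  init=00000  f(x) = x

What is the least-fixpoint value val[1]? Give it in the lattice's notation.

10110

Iteration log — 7 steps:
  step 1. node 0  ⊔preds=10110  new=11110  old=00000  +wl: 
  step 2. node 1  ⊔preds=11110  new=10110  stable
  step 3. node 2  ⊔preds=11110  new=11000  old=00000  +wl: 0,1
  step 4. node 3  ⊔preds=11110  new=11110  old=00000  +wl: 2
  step 5. node 0  ⊔preds=11110  new=11110  stable
  step 6. node 1  ⊔preds=11110  new=10110  stable
  step 7. node 2  ⊔preds=11110  new=11000  stable

Least fixpoint reached:
  node 0: 11110
  node 1: 10110
  node 2: 11000
  node 3: 11110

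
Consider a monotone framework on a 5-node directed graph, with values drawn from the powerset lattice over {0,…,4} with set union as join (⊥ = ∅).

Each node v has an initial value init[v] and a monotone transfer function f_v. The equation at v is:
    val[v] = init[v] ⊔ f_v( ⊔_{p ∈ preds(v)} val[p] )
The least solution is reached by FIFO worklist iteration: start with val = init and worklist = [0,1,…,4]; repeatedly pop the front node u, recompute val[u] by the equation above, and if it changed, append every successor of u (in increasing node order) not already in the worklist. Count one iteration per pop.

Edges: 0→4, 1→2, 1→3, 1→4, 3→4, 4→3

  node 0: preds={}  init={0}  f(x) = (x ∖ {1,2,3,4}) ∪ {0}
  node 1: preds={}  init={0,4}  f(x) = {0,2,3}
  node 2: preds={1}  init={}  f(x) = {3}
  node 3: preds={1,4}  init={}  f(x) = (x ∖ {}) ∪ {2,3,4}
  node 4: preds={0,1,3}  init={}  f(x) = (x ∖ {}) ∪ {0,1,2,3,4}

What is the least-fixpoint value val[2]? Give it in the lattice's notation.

{3}

Iteration log — 7 steps:
  step 1. node 0  ⊔preds={}  new={0}  stable
  step 2. node 1  ⊔preds={}  new={0,2,3,4}  old={0,4}  +wl: 
  step 3. node 2  ⊔preds={0,2,3,4}  new={3}  old={}  +wl: 
  step 4. node 3  ⊔preds={0,2,3,4}  new={0,2,3,4}  old={}  +wl: 
  step 5. node 4  ⊔preds={0,2,3,4}  new={0,1,2,3,4}  old={}  +wl: 3
  step 6. node 3  ⊔preds={0,1,2,3,4}  new={0,1,2,3,4}  old={0,2,3,4}  +wl: 4
  step 7. node 4  ⊔preds={0,1,2,3,4}  new={0,1,2,3,4}  stable

Least fixpoint reached:
  node 0: {0}
  node 1: {0,2,3,4}
  node 2: {3}
  node 3: {0,1,2,3,4}
  node 4: {0,1,2,3,4}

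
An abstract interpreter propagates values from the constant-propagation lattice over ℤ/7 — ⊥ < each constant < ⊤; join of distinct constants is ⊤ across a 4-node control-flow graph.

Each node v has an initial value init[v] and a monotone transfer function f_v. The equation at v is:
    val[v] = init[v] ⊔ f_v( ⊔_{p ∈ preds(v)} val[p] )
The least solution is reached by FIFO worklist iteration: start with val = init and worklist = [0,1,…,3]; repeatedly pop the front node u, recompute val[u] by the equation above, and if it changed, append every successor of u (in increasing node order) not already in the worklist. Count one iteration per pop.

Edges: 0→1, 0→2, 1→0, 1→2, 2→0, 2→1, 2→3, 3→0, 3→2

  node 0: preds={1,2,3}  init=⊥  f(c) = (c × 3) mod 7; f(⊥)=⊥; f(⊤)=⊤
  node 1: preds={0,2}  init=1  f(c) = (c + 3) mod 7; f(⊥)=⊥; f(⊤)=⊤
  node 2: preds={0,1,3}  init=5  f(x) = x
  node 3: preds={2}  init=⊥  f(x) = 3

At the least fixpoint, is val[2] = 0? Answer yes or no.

no

Iteration log — 7 steps:
  step 1. node 0  ⊔preds=⊤  new=⊤  old=⊥  +wl: 
  step 2. node 1  ⊔preds=⊤  new=⊤  old=1  +wl: 0
  step 3. node 2  ⊔preds=⊤  new=⊤  old=5  +wl: 1
  step 4. node 3  ⊔preds=⊤  new=3  old=⊥  +wl: 2
  step 5. node 0  ⊔preds=⊤  new=⊤  stable
  step 6. node 1  ⊔preds=⊤  new=⊤  stable
  step 7. node 2  ⊔preds=⊤  new=⊤  stable

Least fixpoint reached:
  node 0: ⊤
  node 1: ⊤
  node 2: ⊤
  node 3: 3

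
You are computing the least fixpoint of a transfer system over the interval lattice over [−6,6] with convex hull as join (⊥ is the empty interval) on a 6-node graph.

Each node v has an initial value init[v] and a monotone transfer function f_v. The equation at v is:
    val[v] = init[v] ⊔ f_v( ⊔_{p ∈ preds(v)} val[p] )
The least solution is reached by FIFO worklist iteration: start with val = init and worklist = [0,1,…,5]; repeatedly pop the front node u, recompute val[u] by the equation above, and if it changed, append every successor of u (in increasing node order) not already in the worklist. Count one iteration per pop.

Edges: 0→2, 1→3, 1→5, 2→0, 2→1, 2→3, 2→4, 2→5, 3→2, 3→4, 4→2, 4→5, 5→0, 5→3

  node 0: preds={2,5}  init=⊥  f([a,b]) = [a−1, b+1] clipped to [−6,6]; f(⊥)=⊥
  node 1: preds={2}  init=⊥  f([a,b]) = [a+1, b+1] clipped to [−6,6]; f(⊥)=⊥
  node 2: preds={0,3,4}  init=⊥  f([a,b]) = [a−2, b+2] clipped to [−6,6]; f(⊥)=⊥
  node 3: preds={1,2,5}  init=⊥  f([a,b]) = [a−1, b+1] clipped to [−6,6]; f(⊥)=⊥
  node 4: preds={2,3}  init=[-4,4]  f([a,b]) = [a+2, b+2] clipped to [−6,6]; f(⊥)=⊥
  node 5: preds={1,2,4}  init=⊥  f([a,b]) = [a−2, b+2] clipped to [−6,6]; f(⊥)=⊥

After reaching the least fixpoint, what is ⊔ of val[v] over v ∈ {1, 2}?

[-6,6]

Trace (11 dequeues):
  [1] u=0 | in ⊥ | out ⊥ | ==
  [2] u=1 | in ⊥ | out ⊥ | ==
  [3] u=2 | in [-4,4] | out [-6,6] | prev ⊥ | push {0,1}
  [4] u=3 | in [-6,6] | out [-6,6] | prev ⊥ | push {2}
  [5] u=4 | in [-6,6] | out [-4,6] | prev [-4,4] | push {}
  [6] u=5 | in [-6,6] | out [-6,6] | prev ⊥ | push {3}
  [7] u=0 | in [-6,6] | out [-6,6] | prev ⊥ | push {}
  [8] u=1 | in [-6,6] | out [-5,6] | prev ⊥ | push {5}
  [9] u=2 | in [-6,6] | out [-6,6] | ==
  [10] u=3 | in [-6,6] | out [-6,6] | ==
  [11] u=5 | in [-6,6] | out [-6,6] | ==

Converged values:
  [0] [-6,6]
  [1] [-5,6]
  [2] [-6,6]
  [3] [-6,6]
  [4] [-4,6]
  [5] [-6,6]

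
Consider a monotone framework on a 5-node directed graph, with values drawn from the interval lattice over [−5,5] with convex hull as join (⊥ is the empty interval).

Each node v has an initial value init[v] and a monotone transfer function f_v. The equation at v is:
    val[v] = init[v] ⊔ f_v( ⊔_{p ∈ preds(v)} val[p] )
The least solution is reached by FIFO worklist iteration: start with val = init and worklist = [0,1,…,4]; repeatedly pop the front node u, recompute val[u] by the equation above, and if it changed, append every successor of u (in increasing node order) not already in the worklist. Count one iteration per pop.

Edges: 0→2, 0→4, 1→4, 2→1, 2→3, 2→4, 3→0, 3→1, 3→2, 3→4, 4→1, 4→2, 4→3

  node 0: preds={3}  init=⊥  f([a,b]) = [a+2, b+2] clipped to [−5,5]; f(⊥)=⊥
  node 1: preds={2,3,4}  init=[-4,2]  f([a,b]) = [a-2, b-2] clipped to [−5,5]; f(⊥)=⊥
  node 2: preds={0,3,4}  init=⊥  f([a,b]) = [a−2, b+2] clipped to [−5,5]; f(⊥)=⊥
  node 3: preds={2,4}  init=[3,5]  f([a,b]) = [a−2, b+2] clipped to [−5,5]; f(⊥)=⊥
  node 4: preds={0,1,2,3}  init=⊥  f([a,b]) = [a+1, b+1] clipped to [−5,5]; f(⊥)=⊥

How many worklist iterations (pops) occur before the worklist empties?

Worklist (15 pops):
  #1 pop 0: in=[3,5] → [5,5] (was ⊥); enqueue []
  #2 pop 1: in=[3,5] → [-4,3] (was [-4,2]); enqueue []
  #3 pop 2: in=[3,5] → [1,5] (was ⊥); enqueue [1]
  #4 pop 3: in=[1,5] → [-1,5] (was [3,5]); enqueue [0,2]
  #5 pop 4: in=[-4,5] → [-3,5] (was ⊥); enqueue [3]
  #6 pop 1: in=[-3,5] → [-5,3] (was [-4,3]); enqueue [4]
  #7 pop 0: in=[-1,5] → [1,5] (was [5,5]); enqueue []
  #8 pop 2: in=[-3,5] → [-5,5] (was [1,5]); enqueue [1]
  #9 pop 3: in=[-5,5] → [-5,5] (was [-1,5]); enqueue [0,2]
  #10 pop 4: in=[-5,5] → [-4,5] (was [-3,5]); enqueue [3]
  #11 pop 1: in=[-5,5] → [-5,3] (no change)
  #12 pop 0: in=[-5,5] → [-3,5] (was [1,5]); enqueue [4]
  #13 pop 2: in=[-5,5] → [-5,5] (no change)
  #14 pop 3: in=[-5,5] → [-5,5] (no change)
  #15 pop 4: in=[-5,5] → [-4,5] (no change)

Fixpoint:
  val[0] = [-3,5]
  val[1] = [-5,3]
  val[2] = [-5,5]
  val[3] = [-5,5]
  val[4] = [-4,5]

15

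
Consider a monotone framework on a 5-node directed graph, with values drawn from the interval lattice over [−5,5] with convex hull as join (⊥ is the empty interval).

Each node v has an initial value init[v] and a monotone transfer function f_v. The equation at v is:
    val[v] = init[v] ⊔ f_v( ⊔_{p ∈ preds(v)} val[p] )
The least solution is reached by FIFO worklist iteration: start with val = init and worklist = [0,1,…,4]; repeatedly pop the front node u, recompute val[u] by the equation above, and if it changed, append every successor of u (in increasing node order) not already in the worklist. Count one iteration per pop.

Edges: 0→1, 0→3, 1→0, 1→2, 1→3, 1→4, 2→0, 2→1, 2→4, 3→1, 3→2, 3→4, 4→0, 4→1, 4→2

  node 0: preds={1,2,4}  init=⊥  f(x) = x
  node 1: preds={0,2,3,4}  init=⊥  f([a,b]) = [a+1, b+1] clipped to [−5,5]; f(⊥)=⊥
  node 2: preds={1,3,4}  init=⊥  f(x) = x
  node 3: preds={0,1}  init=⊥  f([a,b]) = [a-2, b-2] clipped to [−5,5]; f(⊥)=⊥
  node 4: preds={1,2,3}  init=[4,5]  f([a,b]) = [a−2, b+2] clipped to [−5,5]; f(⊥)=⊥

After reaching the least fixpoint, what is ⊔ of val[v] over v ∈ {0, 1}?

Worklist (22 pops):
  #1 pop 0: in=[4,5] → [4,5] (was ⊥); enqueue []
  #2 pop 1: in=[4,5] → [5,5] (was ⊥); enqueue [0]
  #3 pop 2: in=[4,5] → [4,5] (was ⊥); enqueue [1]
  #4 pop 3: in=[4,5] → [2,3] (was ⊥); enqueue [2]
  #5 pop 4: in=[2,5] → [0,5] (was [4,5]); enqueue []
  #6 pop 0: in=[0,5] → [0,5] (was [4,5]); enqueue [3]
  #7 pop 1: in=[0,5] → [1,5] (was [5,5]); enqueue [0,4]
  #8 pop 2: in=[0,5] → [0,5] (was [4,5]); enqueue [1]
  #9 pop 3: in=[0,5] → [-2,3] (was [2,3]); enqueue [2]
  #10 pop 0: in=[0,5] → [0,5] (no change)
  #11 pop 4: in=[-2,5] → [-4,5] (was [0,5]); enqueue [0]
  #12 pop 1: in=[-4,5] → [-3,5] (was [1,5]); enqueue [3,4]
  #13 pop 2: in=[-4,5] → [-4,5] (was [0,5]); enqueue [1]
  #14 pop 0: in=[-4,5] → [-4,5] (was [0,5]); enqueue []
  #15 pop 3: in=[-4,5] → [-5,3] (was [-2,3]); enqueue [2]
  #16 pop 4: in=[-5,5] → [-5,5] (was [-4,5]); enqueue [0]
  #17 pop 1: in=[-5,5] → [-4,5] (was [-3,5]); enqueue [3,4]
  #18 pop 2: in=[-5,5] → [-5,5] (was [-4,5]); enqueue [1]
  #19 pop 0: in=[-5,5] → [-5,5] (was [-4,5]); enqueue []
  #20 pop 3: in=[-5,5] → [-5,3] (no change)
  #21 pop 4: in=[-5,5] → [-5,5] (no change)
  #22 pop 1: in=[-5,5] → [-4,5] (no change)

Fixpoint:
  val[0] = [-5,5]
  val[1] = [-4,5]
  val[2] = [-5,5]
  val[3] = [-5,3]
  val[4] = [-5,5]

[-5,5]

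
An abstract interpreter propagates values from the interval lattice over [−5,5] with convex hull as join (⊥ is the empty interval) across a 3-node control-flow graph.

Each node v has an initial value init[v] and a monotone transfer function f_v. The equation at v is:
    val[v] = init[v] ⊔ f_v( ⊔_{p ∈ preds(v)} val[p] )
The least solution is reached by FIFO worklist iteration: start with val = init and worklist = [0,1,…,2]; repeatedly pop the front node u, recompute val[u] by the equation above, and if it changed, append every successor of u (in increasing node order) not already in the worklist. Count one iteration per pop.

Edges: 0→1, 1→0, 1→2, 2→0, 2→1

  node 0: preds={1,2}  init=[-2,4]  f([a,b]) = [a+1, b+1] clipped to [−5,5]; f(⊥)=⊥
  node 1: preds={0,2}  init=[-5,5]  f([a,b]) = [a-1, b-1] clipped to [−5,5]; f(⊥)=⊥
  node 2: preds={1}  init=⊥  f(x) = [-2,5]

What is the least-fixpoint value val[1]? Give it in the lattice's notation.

[-5,5]

Trace (5 dequeues):
  [1] u=0 | in [-5,5] | out [-4,5] | prev [-2,4] | push {}
  [2] u=1 | in [-4,5] | out [-5,5] | ==
  [3] u=2 | in [-5,5] | out [-2,5] | prev ⊥ | push {0,1}
  [4] u=0 | in [-5,5] | out [-4,5] | ==
  [5] u=1 | in [-4,5] | out [-5,5] | ==

Converged values:
  [0] [-4,5]
  [1] [-5,5]
  [2] [-2,5]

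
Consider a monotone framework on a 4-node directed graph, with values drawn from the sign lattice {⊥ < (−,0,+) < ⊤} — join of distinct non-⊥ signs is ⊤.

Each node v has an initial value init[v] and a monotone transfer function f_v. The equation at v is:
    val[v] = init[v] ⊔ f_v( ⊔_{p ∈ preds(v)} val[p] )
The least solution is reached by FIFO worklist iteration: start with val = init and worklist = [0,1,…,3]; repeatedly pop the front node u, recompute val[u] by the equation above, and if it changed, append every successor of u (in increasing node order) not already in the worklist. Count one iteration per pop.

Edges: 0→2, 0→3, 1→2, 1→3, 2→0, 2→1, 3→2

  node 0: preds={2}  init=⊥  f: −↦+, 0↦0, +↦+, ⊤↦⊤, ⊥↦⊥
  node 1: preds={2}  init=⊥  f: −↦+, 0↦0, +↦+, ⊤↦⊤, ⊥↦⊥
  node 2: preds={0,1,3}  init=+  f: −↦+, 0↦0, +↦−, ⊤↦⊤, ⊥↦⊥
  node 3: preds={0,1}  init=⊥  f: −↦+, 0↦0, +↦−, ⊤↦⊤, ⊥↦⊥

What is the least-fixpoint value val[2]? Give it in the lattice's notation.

⊤

Trace (9 dequeues):
  [1] u=0 | in + | out + | prev ⊥ | push {}
  [2] u=1 | in + | out + | prev ⊥ | push {}
  [3] u=2 | in + | out ⊤ | prev + | push {0,1}
  [4] u=3 | in + | out − | prev ⊥ | push {2}
  [5] u=0 | in ⊤ | out ⊤ | prev + | push {3}
  [6] u=1 | in ⊤ | out ⊤ | prev + | push {}
  [7] u=2 | in ⊤ | out ⊤ | ==
  [8] u=3 | in ⊤ | out ⊤ | prev − | push {2}
  [9] u=2 | in ⊤ | out ⊤ | ==

Converged values:
  [0] ⊤
  [1] ⊤
  [2] ⊤
  [3] ⊤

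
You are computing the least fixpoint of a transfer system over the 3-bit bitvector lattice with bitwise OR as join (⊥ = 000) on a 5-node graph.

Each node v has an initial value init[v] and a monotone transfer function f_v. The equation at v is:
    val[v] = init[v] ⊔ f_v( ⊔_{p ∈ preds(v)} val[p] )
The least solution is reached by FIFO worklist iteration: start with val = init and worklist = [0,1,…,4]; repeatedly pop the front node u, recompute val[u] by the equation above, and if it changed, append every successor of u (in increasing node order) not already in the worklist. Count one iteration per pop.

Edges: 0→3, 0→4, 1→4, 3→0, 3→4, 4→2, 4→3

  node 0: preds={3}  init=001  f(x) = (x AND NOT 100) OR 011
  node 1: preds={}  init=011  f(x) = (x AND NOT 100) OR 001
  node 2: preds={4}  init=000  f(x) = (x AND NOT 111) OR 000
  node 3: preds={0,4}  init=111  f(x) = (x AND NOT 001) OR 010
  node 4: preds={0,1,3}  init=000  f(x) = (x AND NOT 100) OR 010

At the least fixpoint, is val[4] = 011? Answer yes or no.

yes

Trace (7 dequeues):
  [1] u=0 | in 111 | out 011 | prev 001 | push {}
  [2] u=1 | in 000 | out 011 | ==
  [3] u=2 | in 000 | out 000 | ==
  [4] u=3 | in 011 | out 111 | ==
  [5] u=4 | in 111 | out 011 | prev 000 | push {2,3}
  [6] u=2 | in 011 | out 000 | ==
  [7] u=3 | in 011 | out 111 | ==

Converged values:
  [0] 011
  [1] 011
  [2] 000
  [3] 111
  [4] 011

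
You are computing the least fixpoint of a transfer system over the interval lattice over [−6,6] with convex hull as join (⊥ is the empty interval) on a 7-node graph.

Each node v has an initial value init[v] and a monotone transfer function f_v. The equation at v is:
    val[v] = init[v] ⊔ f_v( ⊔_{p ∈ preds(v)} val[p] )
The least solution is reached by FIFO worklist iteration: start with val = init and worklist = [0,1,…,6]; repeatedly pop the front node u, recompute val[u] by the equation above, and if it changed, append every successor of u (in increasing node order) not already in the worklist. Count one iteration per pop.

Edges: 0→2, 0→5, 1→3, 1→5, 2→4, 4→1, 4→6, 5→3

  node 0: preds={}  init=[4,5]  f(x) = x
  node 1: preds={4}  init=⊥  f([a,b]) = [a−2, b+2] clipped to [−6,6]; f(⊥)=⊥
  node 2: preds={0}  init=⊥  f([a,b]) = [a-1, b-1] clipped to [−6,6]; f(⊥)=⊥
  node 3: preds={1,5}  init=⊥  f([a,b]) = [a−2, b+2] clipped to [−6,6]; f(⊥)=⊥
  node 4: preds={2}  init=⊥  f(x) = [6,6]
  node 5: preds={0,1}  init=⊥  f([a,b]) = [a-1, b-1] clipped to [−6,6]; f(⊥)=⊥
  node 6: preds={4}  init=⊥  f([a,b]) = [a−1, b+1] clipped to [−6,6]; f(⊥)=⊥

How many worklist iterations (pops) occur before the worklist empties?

11

Iteration log — 11 steps:
  step 1. node 0  ⊔preds=⊥  new=[4,5]  stable
  step 2. node 1  ⊔preds=⊥  new=⊥  stable
  step 3. node 2  ⊔preds=[4,5]  new=[3,4]  old=⊥  +wl: 
  step 4. node 3  ⊔preds=⊥  new=⊥  stable
  step 5. node 4  ⊔preds=[3,4]  new=[6,6]  old=⊥  +wl: 1
  step 6. node 5  ⊔preds=[4,5]  new=[3,4]  old=⊥  +wl: 3
  step 7. node 6  ⊔preds=[6,6]  new=[5,6]  old=⊥  +wl: 
  step 8. node 1  ⊔preds=[6,6]  new=[4,6]  old=⊥  +wl: 5
  step 9. node 3  ⊔preds=[3,6]  new=[1,6]  old=⊥  +wl: 
  step 10. node 5  ⊔preds=[4,6]  new=[3,5]  old=[3,4]  +wl: 3
  step 11. node 3  ⊔preds=[3,6]  new=[1,6]  stable

Least fixpoint reached:
  node 0: [4,5]
  node 1: [4,6]
  node 2: [3,4]
  node 3: [1,6]
  node 4: [6,6]
  node 5: [3,5]
  node 6: [5,6]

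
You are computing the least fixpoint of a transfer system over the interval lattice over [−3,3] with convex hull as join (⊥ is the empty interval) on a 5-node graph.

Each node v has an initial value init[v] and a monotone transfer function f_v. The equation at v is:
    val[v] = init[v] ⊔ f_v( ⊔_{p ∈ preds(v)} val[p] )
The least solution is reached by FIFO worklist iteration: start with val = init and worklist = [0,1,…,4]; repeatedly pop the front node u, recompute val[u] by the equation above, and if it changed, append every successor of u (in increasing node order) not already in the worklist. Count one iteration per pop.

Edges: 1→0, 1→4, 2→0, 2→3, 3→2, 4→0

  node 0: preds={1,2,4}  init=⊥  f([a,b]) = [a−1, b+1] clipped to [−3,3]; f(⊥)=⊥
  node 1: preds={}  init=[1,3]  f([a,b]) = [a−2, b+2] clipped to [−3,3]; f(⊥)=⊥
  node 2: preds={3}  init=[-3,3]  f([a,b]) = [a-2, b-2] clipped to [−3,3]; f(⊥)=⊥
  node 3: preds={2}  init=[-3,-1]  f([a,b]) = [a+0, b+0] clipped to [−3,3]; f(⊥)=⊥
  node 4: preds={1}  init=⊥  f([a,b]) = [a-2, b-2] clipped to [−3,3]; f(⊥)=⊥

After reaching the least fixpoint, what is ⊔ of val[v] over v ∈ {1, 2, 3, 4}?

[-3,3]

Iteration log — 7 steps:
  step 1. node 0  ⊔preds=[-3,3]  new=[-3,3]  old=⊥  +wl: 
  step 2. node 1  ⊔preds=⊥  new=[1,3]  stable
  step 3. node 2  ⊔preds=[-3,-1]  new=[-3,3]  stable
  step 4. node 3  ⊔preds=[-3,3]  new=[-3,3]  old=[-3,-1]  +wl: 2
  step 5. node 4  ⊔preds=[1,3]  new=[-1,1]  old=⊥  +wl: 0
  step 6. node 2  ⊔preds=[-3,3]  new=[-3,3]  stable
  step 7. node 0  ⊔preds=[-3,3]  new=[-3,3]  stable

Least fixpoint reached:
  node 0: [-3,3]
  node 1: [1,3]
  node 2: [-3,3]
  node 3: [-3,3]
  node 4: [-1,1]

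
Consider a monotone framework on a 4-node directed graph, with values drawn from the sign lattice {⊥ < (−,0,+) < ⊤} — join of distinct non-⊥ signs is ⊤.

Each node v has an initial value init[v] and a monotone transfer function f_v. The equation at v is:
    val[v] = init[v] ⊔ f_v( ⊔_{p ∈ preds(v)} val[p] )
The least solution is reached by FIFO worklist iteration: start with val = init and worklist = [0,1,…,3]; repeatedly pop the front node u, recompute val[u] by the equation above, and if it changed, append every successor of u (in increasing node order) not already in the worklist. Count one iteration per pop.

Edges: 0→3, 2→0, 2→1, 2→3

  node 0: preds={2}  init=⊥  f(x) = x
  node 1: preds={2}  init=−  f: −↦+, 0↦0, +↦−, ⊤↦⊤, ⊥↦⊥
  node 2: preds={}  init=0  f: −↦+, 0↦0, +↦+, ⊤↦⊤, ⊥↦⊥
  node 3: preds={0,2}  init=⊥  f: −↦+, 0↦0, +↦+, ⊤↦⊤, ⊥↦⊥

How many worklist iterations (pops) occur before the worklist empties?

Trace (4 dequeues):
  [1] u=0 | in 0 | out 0 | prev ⊥ | push {}
  [2] u=1 | in 0 | out ⊤ | prev − | push {}
  [3] u=2 | in ⊥ | out 0 | ==
  [4] u=3 | in 0 | out 0 | prev ⊥ | push {}

Converged values:
  [0] 0
  [1] ⊤
  [2] 0
  [3] 0

4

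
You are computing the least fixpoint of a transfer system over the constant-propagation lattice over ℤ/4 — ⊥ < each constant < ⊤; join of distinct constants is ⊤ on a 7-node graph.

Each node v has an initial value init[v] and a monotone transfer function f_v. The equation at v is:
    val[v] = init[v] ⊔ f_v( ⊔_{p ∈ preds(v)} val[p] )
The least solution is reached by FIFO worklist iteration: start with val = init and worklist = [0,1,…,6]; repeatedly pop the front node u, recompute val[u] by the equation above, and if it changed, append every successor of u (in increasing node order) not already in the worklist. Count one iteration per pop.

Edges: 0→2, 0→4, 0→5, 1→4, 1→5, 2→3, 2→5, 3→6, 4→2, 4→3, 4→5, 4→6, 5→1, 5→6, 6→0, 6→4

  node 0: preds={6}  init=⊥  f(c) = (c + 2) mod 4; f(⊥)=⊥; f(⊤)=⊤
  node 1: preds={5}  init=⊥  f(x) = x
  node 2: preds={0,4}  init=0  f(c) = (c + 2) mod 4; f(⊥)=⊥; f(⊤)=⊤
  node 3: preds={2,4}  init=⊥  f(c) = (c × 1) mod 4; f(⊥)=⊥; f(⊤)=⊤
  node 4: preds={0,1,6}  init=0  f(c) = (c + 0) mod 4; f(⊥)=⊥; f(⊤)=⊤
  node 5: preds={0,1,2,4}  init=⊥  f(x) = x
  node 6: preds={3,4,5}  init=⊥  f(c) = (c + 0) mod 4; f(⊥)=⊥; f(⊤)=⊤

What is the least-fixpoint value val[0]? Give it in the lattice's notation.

⊤

Worklist (14 pops):
  #1 pop 0: in=⊥ → ⊥ (no change)
  #2 pop 1: in=⊥ → ⊥ (no change)
  #3 pop 2: in=0 → ⊤ (was 0); enqueue []
  #4 pop 3: in=⊤ → ⊤ (was ⊥); enqueue []
  #5 pop 4: in=⊥ → 0 (no change)
  #6 pop 5: in=⊤ → ⊤ (was ⊥); enqueue [1]
  #7 pop 6: in=⊤ → ⊤ (was ⊥); enqueue [0,4]
  #8 pop 1: in=⊤ → ⊤ (was ⊥); enqueue [5]
  #9 pop 0: in=⊤ → ⊤ (was ⊥); enqueue [2]
  #10 pop 4: in=⊤ → ⊤ (was 0); enqueue [3,6]
  #11 pop 5: in=⊤ → ⊤ (no change)
  #12 pop 2: in=⊤ → ⊤ (no change)
  #13 pop 3: in=⊤ → ⊤ (no change)
  #14 pop 6: in=⊤ → ⊤ (no change)

Fixpoint:
  val[0] = ⊤
  val[1] = ⊤
  val[2] = ⊤
  val[3] = ⊤
  val[4] = ⊤
  val[5] = ⊤
  val[6] = ⊤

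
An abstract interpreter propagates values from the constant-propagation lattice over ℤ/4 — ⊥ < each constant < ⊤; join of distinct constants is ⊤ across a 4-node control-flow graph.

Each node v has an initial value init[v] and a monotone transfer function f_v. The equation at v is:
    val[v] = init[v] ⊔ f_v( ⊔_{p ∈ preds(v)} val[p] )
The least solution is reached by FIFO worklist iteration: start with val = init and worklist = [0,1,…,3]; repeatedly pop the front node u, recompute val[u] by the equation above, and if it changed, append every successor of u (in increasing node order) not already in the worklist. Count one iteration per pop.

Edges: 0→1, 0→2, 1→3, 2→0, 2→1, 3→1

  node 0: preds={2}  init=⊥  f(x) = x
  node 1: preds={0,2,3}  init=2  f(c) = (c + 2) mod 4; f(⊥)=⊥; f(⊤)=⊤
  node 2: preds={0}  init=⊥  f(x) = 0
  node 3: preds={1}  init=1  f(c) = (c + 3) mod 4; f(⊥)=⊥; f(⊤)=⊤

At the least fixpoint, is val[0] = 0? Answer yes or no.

Trace (7 dequeues):
  [1] u=0 | in ⊥ | out ⊥ | ==
  [2] u=1 | in 1 | out ⊤ | prev 2 | push {}
  [3] u=2 | in ⊥ | out 0 | prev ⊥ | push {0,1}
  [4] u=3 | in ⊤ | out ⊤ | prev 1 | push {}
  [5] u=0 | in 0 | out 0 | prev ⊥ | push {2}
  [6] u=1 | in ⊤ | out ⊤ | ==
  [7] u=2 | in 0 | out 0 | ==

Converged values:
  [0] 0
  [1] ⊤
  [2] 0
  [3] ⊤

yes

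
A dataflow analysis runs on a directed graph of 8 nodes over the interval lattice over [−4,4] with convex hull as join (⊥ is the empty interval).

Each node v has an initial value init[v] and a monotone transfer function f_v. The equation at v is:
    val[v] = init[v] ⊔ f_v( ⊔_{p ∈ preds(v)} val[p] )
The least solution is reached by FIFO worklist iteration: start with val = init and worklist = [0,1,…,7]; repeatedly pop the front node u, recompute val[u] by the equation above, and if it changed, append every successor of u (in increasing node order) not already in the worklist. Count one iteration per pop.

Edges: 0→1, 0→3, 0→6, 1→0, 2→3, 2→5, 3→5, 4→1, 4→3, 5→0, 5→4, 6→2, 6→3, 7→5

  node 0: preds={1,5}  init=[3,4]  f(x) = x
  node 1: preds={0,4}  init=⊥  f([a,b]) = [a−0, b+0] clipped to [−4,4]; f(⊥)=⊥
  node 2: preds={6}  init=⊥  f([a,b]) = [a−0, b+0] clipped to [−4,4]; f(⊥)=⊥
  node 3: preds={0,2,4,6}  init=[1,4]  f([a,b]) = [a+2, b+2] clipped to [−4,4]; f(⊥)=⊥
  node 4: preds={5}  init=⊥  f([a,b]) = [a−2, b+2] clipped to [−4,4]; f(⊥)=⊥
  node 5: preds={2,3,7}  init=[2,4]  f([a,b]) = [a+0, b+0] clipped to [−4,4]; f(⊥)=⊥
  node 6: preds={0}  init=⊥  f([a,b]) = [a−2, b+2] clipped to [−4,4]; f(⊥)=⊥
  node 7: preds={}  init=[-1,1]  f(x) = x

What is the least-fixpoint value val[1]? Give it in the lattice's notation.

Trace (35 dequeues):
  [1] u=0 | in [2,4] | out [2,4] | prev [3,4] | push {}
  [2] u=1 | in [2,4] | out [2,4] | prev ⊥ | push {0}
  [3] u=2 | in ⊥ | out ⊥ | ==
  [4] u=3 | in [2,4] | out [1,4] | ==
  [5] u=4 | in [2,4] | out [0,4] | prev ⊥ | push {1,3}
  [6] u=5 | in [-1,4] | out [-1,4] | prev [2,4] | push {4}
  [7] u=6 | in [2,4] | out [0,4] | prev ⊥ | push {2}
  [8] u=7 | in ⊥ | out [-1,1] | ==
  [9] u=0 | in [-1,4] | out [-1,4] | prev [2,4] | push {6}
  [10] u=1 | in [-1,4] | out [-1,4] | prev [2,4] | push {0}
  [11] u=3 | in [-1,4] | out [1,4] | ==
  [12] u=4 | in [-1,4] | out [-3,4] | prev [0,4] | push {1,3}
  [13] u=2 | in [0,4] | out [0,4] | prev ⊥ | push {5}
  [14] u=6 | in [-1,4] | out [-3,4] | prev [0,4] | push {2}
  [15] u=0 | in [-1,4] | out [-1,4] | ==
  [16] u=1 | in [-3,4] | out [-3,4] | prev [-1,4] | push {0}
  [17] u=3 | in [-3,4] | out [-1,4] | prev [1,4] | push {}
  [18] u=5 | in [-1,4] | out [-1,4] | ==
  [19] u=2 | in [-3,4] | out [-3,4] | prev [0,4] | push {3,5}
  [20] u=0 | in [-3,4] | out [-3,4] | prev [-1,4] | push {1,6}
  [21] u=3 | in [-3,4] | out [-1,4] | ==
  [22] u=5 | in [-3,4] | out [-3,4] | prev [-1,4] | push {0,4}
  [23] u=1 | in [-3,4] | out [-3,4] | ==
  [24] u=6 | in [-3,4] | out [-4,4] | prev [-3,4] | push {2,3}
  [25] u=0 | in [-3,4] | out [-3,4] | ==
  [26] u=4 | in [-3,4] | out [-4,4] | prev [-3,4] | push {1}
  [27] u=2 | in [-4,4] | out [-4,4] | prev [-3,4] | push {5}
  [28] u=3 | in [-4,4] | out [-2,4] | prev [-1,4] | push {}
  [29] u=1 | in [-4,4] | out [-4,4] | prev [-3,4] | push {0}
  [30] u=5 | in [-4,4] | out [-4,4] | prev [-3,4] | push {4}
  [31] u=0 | in [-4,4] | out [-4,4] | prev [-3,4] | push {1,3,6}
  [32] u=4 | in [-4,4] | out [-4,4] | ==
  [33] u=1 | in [-4,4] | out [-4,4] | ==
  [34] u=3 | in [-4,4] | out [-2,4] | ==
  [35] u=6 | in [-4,4] | out [-4,4] | ==

Converged values:
  [0] [-4,4]
  [1] [-4,4]
  [2] [-4,4]
  [3] [-2,4]
  [4] [-4,4]
  [5] [-4,4]
  [6] [-4,4]
  [7] [-1,1]

[-4,4]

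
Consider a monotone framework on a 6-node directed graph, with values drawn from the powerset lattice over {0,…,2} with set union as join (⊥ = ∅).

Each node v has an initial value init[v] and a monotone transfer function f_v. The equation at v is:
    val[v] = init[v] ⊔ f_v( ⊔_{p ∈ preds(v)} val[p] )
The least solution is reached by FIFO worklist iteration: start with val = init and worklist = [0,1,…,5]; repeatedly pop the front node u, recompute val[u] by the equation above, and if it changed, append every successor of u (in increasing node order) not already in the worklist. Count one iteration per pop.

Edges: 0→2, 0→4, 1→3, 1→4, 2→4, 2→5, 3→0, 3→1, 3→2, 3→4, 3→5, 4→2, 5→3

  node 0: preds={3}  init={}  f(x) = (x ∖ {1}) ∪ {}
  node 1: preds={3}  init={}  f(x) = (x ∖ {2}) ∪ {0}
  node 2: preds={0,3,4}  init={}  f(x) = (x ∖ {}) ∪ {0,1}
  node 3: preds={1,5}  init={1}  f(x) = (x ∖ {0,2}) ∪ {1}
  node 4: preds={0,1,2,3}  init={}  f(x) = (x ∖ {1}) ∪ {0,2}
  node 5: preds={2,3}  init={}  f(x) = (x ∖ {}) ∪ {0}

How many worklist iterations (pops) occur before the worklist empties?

Iteration log — 11 steps:
  step 1. node 0  ⊔preds={1}  new={}  stable
  step 2. node 1  ⊔preds={1}  new={0,1}  old={}  +wl: 
  step 3. node 2  ⊔preds={1}  new={0,1}  old={}  +wl: 
  step 4. node 3  ⊔preds={0,1}  new={1}  stable
  step 5. node 4  ⊔preds={0,1}  new={0,2}  old={}  +wl: 2
  step 6. node 5  ⊔preds={0,1}  new={0,1}  old={}  +wl: 3
  step 7. node 2  ⊔preds={0,1,2}  new={0,1,2}  old={0,1}  +wl: 4,5
  step 8. node 3  ⊔preds={0,1}  new={1}  stable
  step 9. node 4  ⊔preds={0,1,2}  new={0,2}  stable
  step 10. node 5  ⊔preds={0,1,2}  new={0,1,2}  old={0,1}  +wl: 3
  step 11. node 3  ⊔preds={0,1,2}  new={1}  stable

Least fixpoint reached:
  node 0: {}
  node 1: {0,1}
  node 2: {0,1,2}
  node 3: {1}
  node 4: {0,2}
  node 5: {0,1,2}

11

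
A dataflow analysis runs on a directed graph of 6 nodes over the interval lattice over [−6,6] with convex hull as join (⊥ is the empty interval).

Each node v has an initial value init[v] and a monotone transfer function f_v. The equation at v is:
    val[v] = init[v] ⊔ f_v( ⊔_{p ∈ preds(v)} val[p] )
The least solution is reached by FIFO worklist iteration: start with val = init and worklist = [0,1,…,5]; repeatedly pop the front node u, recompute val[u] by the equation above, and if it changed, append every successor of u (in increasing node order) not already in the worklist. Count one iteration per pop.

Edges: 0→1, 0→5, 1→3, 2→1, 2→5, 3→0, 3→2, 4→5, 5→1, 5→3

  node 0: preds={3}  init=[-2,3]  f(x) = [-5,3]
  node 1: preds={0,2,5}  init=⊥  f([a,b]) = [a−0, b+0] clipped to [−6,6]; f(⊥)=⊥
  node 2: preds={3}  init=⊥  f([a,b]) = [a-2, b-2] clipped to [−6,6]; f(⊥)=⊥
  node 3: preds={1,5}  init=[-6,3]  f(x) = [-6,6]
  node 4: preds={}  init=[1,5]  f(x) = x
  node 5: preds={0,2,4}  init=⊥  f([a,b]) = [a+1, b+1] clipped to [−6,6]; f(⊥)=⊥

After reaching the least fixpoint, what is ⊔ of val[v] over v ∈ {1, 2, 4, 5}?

[-6,6]

Iteration log — 12 steps:
  step 1. node 0  ⊔preds=[-6,3]  new=[-5,3]  old=[-2,3]  +wl: 
  step 2. node 1  ⊔preds=[-5,3]  new=[-5,3]  old=⊥  +wl: 
  step 3. node 2  ⊔preds=[-6,3]  new=[-6,1]  old=⊥  +wl: 1
  step 4. node 3  ⊔preds=[-5,3]  new=[-6,6]  old=[-6,3]  +wl: 0,2
  step 5. node 4  ⊔preds=⊥  new=[1,5]  stable
  step 6. node 5  ⊔preds=[-6,5]  new=[-5,6]  old=⊥  +wl: 3
  step 7. node 1  ⊔preds=[-6,6]  new=[-6,6]  old=[-5,3]  +wl: 
  step 8. node 0  ⊔preds=[-6,6]  new=[-5,3]  stable
  step 9. node 2  ⊔preds=[-6,6]  new=[-6,4]  old=[-6,1]  +wl: 1,5
  step 10. node 3  ⊔preds=[-6,6]  new=[-6,6]  stable
  step 11. node 1  ⊔preds=[-6,6]  new=[-6,6]  stable
  step 12. node 5  ⊔preds=[-6,5]  new=[-5,6]  stable

Least fixpoint reached:
  node 0: [-5,3]
  node 1: [-6,6]
  node 2: [-6,4]
  node 3: [-6,6]
  node 4: [1,5]
  node 5: [-5,6]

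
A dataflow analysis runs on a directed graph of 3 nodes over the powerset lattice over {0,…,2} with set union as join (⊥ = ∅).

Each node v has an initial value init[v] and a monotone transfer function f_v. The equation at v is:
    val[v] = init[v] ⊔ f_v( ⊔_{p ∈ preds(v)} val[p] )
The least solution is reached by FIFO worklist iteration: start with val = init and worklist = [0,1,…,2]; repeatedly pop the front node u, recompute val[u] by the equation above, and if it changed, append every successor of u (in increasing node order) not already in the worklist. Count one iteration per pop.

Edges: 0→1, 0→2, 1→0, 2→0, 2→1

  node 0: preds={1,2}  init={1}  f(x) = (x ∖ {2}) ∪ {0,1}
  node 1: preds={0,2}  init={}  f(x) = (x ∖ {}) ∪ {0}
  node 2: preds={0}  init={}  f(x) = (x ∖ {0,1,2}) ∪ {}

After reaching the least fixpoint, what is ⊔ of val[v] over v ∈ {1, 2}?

{0,1}

Trace (4 dequeues):
  [1] u=0 | in {} | out {0,1} | prev {1} | push {}
  [2] u=1 | in {0,1} | out {0,1} | prev {} | push {0}
  [3] u=2 | in {0,1} | out {} | ==
  [4] u=0 | in {0,1} | out {0,1} | ==

Converged values:
  [0] {0,1}
  [1] {0,1}
  [2] {}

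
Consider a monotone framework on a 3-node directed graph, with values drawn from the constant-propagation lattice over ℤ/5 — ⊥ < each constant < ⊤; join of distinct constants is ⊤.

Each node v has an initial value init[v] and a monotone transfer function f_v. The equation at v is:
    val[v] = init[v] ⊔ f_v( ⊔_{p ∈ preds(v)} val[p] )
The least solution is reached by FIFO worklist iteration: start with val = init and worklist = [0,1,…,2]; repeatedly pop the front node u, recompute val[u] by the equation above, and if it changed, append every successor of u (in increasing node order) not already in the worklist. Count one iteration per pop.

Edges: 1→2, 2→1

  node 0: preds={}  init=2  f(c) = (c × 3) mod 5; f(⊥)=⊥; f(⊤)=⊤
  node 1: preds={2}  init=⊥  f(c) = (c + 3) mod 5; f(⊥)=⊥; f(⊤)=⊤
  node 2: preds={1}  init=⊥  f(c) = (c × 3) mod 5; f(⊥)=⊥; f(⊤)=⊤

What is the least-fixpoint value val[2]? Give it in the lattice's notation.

Iteration log — 3 steps:
  step 1. node 0  ⊔preds=⊥  new=2  stable
  step 2. node 1  ⊔preds=⊥  new=⊥  stable
  step 3. node 2  ⊔preds=⊥  new=⊥  stable

Least fixpoint reached:
  node 0: 2
  node 1: ⊥
  node 2: ⊥

⊥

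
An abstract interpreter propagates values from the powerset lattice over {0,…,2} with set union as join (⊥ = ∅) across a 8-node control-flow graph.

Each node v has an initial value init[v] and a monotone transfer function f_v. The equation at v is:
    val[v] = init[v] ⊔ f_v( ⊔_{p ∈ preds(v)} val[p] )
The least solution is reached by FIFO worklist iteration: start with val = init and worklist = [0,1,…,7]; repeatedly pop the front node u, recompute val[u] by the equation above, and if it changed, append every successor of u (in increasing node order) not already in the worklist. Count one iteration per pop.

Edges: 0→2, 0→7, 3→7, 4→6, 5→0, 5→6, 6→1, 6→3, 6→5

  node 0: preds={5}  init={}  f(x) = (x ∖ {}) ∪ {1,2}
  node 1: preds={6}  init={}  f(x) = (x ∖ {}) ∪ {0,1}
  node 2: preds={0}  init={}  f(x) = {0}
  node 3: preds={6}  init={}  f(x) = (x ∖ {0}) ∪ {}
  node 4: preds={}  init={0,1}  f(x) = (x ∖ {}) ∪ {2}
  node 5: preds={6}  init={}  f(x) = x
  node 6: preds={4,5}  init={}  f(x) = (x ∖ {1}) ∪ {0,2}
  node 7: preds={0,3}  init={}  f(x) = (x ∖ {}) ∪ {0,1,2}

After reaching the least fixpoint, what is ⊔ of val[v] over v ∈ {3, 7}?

Iteration log — 16 steps:
  step 1. node 0  ⊔preds={}  new={1,2}  old={}  +wl: 
  step 2. node 1  ⊔preds={}  new={0,1}  old={}  +wl: 
  step 3. node 2  ⊔preds={1,2}  new={0}  old={}  +wl: 
  step 4. node 3  ⊔preds={}  new={}  stable
  step 5. node 4  ⊔preds={}  new={0,1,2}  old={0,1}  +wl: 
  step 6. node 5  ⊔preds={}  new={}  stable
  step 7. node 6  ⊔preds={0,1,2}  new={0,2}  old={}  +wl: 1,3,5
  step 8. node 7  ⊔preds={1,2}  new={0,1,2}  old={}  +wl: 
  step 9. node 1  ⊔preds={0,2}  new={0,1,2}  old={0,1}  +wl: 
  step 10. node 3  ⊔preds={0,2}  new={2}  old={}  +wl: 7
  step 11. node 5  ⊔preds={0,2}  new={0,2}  old={}  +wl: 0,6
  step 12. node 7  ⊔preds={1,2}  new={0,1,2}  stable
  step 13. node 0  ⊔preds={0,2}  new={0,1,2}  old={1,2}  +wl: 2,7
  step 14. node 6  ⊔preds={0,1,2}  new={0,2}  stable
  step 15. node 2  ⊔preds={0,1,2}  new={0}  stable
  step 16. node 7  ⊔preds={0,1,2}  new={0,1,2}  stable

Least fixpoint reached:
  node 0: {0,1,2}
  node 1: {0,1,2}
  node 2: {0}
  node 3: {2}
  node 4: {0,1,2}
  node 5: {0,2}
  node 6: {0,2}
  node 7: {0,1,2}

{0,1,2}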